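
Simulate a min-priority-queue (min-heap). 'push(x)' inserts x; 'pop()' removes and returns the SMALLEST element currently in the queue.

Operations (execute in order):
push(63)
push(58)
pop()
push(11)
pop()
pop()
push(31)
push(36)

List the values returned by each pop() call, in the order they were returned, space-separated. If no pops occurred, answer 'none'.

push(63): heap contents = [63]
push(58): heap contents = [58, 63]
pop() → 58: heap contents = [63]
push(11): heap contents = [11, 63]
pop() → 11: heap contents = [63]
pop() → 63: heap contents = []
push(31): heap contents = [31]
push(36): heap contents = [31, 36]

Answer: 58 11 63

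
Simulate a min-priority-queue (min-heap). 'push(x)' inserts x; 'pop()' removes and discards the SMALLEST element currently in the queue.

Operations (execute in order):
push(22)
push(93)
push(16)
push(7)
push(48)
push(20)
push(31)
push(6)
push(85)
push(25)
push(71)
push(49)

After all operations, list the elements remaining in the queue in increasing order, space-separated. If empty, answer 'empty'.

push(22): heap contents = [22]
push(93): heap contents = [22, 93]
push(16): heap contents = [16, 22, 93]
push(7): heap contents = [7, 16, 22, 93]
push(48): heap contents = [7, 16, 22, 48, 93]
push(20): heap contents = [7, 16, 20, 22, 48, 93]
push(31): heap contents = [7, 16, 20, 22, 31, 48, 93]
push(6): heap contents = [6, 7, 16, 20, 22, 31, 48, 93]
push(85): heap contents = [6, 7, 16, 20, 22, 31, 48, 85, 93]
push(25): heap contents = [6, 7, 16, 20, 22, 25, 31, 48, 85, 93]
push(71): heap contents = [6, 7, 16, 20, 22, 25, 31, 48, 71, 85, 93]
push(49): heap contents = [6, 7, 16, 20, 22, 25, 31, 48, 49, 71, 85, 93]

Answer: 6 7 16 20 22 25 31 48 49 71 85 93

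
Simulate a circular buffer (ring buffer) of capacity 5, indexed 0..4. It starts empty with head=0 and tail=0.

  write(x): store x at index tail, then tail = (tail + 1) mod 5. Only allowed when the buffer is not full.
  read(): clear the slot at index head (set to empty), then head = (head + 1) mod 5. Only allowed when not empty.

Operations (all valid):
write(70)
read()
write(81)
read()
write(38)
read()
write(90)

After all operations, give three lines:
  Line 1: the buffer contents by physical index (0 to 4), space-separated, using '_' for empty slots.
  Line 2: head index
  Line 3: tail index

write(70): buf=[70 _ _ _ _], head=0, tail=1, size=1
read(): buf=[_ _ _ _ _], head=1, tail=1, size=0
write(81): buf=[_ 81 _ _ _], head=1, tail=2, size=1
read(): buf=[_ _ _ _ _], head=2, tail=2, size=0
write(38): buf=[_ _ 38 _ _], head=2, tail=3, size=1
read(): buf=[_ _ _ _ _], head=3, tail=3, size=0
write(90): buf=[_ _ _ 90 _], head=3, tail=4, size=1

Answer: _ _ _ 90 _
3
4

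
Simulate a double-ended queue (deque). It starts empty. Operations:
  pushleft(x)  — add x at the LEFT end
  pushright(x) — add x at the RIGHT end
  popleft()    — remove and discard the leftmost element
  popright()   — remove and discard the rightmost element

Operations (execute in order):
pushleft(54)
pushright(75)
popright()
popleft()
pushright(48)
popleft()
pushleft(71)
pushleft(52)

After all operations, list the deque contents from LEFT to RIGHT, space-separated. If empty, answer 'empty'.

pushleft(54): [54]
pushright(75): [54, 75]
popright(): [54]
popleft(): []
pushright(48): [48]
popleft(): []
pushleft(71): [71]
pushleft(52): [52, 71]

Answer: 52 71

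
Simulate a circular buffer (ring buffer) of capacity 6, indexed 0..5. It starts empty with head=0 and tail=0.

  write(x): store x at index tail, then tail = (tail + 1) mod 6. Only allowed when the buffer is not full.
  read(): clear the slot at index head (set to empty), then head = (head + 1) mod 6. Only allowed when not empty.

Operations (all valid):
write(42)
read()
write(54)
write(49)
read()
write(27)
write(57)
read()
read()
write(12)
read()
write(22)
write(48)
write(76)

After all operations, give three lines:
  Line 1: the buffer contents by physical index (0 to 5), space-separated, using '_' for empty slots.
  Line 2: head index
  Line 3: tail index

Answer: 22 48 76 _ _ 12
5
3

Derivation:
write(42): buf=[42 _ _ _ _ _], head=0, tail=1, size=1
read(): buf=[_ _ _ _ _ _], head=1, tail=1, size=0
write(54): buf=[_ 54 _ _ _ _], head=1, tail=2, size=1
write(49): buf=[_ 54 49 _ _ _], head=1, tail=3, size=2
read(): buf=[_ _ 49 _ _ _], head=2, tail=3, size=1
write(27): buf=[_ _ 49 27 _ _], head=2, tail=4, size=2
write(57): buf=[_ _ 49 27 57 _], head=2, tail=5, size=3
read(): buf=[_ _ _ 27 57 _], head=3, tail=5, size=2
read(): buf=[_ _ _ _ 57 _], head=4, tail=5, size=1
write(12): buf=[_ _ _ _ 57 12], head=4, tail=0, size=2
read(): buf=[_ _ _ _ _ 12], head=5, tail=0, size=1
write(22): buf=[22 _ _ _ _ 12], head=5, tail=1, size=2
write(48): buf=[22 48 _ _ _ 12], head=5, tail=2, size=3
write(76): buf=[22 48 76 _ _ 12], head=5, tail=3, size=4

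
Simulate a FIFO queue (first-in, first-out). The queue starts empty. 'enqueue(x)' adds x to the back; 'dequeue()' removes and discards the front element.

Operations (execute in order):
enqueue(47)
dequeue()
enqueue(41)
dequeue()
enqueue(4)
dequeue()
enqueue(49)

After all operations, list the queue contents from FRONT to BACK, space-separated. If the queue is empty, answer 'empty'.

enqueue(47): [47]
dequeue(): []
enqueue(41): [41]
dequeue(): []
enqueue(4): [4]
dequeue(): []
enqueue(49): [49]

Answer: 49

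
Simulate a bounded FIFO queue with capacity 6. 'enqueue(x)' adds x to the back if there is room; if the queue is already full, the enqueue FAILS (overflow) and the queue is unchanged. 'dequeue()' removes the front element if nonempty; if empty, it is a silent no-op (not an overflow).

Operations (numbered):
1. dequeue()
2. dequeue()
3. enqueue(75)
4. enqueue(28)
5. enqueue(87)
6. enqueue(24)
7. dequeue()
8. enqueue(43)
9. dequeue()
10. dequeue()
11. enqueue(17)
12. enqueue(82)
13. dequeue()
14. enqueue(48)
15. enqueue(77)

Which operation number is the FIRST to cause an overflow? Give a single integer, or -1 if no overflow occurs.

Answer: -1

Derivation:
1. dequeue(): empty, no-op, size=0
2. dequeue(): empty, no-op, size=0
3. enqueue(75): size=1
4. enqueue(28): size=2
5. enqueue(87): size=3
6. enqueue(24): size=4
7. dequeue(): size=3
8. enqueue(43): size=4
9. dequeue(): size=3
10. dequeue(): size=2
11. enqueue(17): size=3
12. enqueue(82): size=4
13. dequeue(): size=3
14. enqueue(48): size=4
15. enqueue(77): size=5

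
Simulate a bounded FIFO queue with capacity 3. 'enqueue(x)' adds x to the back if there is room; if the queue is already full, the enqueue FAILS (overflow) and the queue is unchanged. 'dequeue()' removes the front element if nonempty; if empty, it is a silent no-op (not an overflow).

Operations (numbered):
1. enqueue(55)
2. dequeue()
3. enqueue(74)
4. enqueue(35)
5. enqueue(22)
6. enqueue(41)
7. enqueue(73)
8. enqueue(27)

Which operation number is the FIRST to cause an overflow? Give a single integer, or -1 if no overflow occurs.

1. enqueue(55): size=1
2. dequeue(): size=0
3. enqueue(74): size=1
4. enqueue(35): size=2
5. enqueue(22): size=3
6. enqueue(41): size=3=cap → OVERFLOW (fail)
7. enqueue(73): size=3=cap → OVERFLOW (fail)
8. enqueue(27): size=3=cap → OVERFLOW (fail)

Answer: 6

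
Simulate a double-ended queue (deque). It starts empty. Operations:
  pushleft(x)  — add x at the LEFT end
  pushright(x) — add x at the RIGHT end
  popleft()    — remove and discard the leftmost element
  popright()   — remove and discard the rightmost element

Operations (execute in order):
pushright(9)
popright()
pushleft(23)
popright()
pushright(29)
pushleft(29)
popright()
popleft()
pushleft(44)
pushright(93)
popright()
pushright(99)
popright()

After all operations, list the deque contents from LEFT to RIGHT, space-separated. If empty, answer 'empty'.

Answer: 44

Derivation:
pushright(9): [9]
popright(): []
pushleft(23): [23]
popright(): []
pushright(29): [29]
pushleft(29): [29, 29]
popright(): [29]
popleft(): []
pushleft(44): [44]
pushright(93): [44, 93]
popright(): [44]
pushright(99): [44, 99]
popright(): [44]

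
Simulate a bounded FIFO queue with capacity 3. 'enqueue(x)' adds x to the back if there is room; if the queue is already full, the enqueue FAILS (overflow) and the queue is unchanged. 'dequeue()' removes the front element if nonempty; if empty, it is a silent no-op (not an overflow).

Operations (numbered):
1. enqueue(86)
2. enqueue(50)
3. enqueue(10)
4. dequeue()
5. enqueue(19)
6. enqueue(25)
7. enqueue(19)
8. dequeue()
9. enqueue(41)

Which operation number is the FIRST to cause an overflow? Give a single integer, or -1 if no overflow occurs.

1. enqueue(86): size=1
2. enqueue(50): size=2
3. enqueue(10): size=3
4. dequeue(): size=2
5. enqueue(19): size=3
6. enqueue(25): size=3=cap → OVERFLOW (fail)
7. enqueue(19): size=3=cap → OVERFLOW (fail)
8. dequeue(): size=2
9. enqueue(41): size=3

Answer: 6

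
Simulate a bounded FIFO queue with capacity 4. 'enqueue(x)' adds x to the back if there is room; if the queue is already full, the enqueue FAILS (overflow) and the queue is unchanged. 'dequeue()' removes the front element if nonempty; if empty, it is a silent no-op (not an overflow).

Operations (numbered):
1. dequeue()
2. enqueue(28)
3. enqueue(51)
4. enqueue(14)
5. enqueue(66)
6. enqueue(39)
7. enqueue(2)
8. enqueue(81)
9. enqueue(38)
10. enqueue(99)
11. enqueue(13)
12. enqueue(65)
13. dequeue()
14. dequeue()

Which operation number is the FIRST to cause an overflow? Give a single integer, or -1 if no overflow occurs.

1. dequeue(): empty, no-op, size=0
2. enqueue(28): size=1
3. enqueue(51): size=2
4. enqueue(14): size=3
5. enqueue(66): size=4
6. enqueue(39): size=4=cap → OVERFLOW (fail)
7. enqueue(2): size=4=cap → OVERFLOW (fail)
8. enqueue(81): size=4=cap → OVERFLOW (fail)
9. enqueue(38): size=4=cap → OVERFLOW (fail)
10. enqueue(99): size=4=cap → OVERFLOW (fail)
11. enqueue(13): size=4=cap → OVERFLOW (fail)
12. enqueue(65): size=4=cap → OVERFLOW (fail)
13. dequeue(): size=3
14. dequeue(): size=2

Answer: 6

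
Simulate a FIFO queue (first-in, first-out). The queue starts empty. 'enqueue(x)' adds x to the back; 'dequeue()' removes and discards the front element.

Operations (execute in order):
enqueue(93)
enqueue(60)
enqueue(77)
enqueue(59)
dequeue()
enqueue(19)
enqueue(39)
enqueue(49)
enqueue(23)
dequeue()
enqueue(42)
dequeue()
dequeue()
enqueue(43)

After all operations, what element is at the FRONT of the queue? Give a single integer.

Answer: 19

Derivation:
enqueue(93): queue = [93]
enqueue(60): queue = [93, 60]
enqueue(77): queue = [93, 60, 77]
enqueue(59): queue = [93, 60, 77, 59]
dequeue(): queue = [60, 77, 59]
enqueue(19): queue = [60, 77, 59, 19]
enqueue(39): queue = [60, 77, 59, 19, 39]
enqueue(49): queue = [60, 77, 59, 19, 39, 49]
enqueue(23): queue = [60, 77, 59, 19, 39, 49, 23]
dequeue(): queue = [77, 59, 19, 39, 49, 23]
enqueue(42): queue = [77, 59, 19, 39, 49, 23, 42]
dequeue(): queue = [59, 19, 39, 49, 23, 42]
dequeue(): queue = [19, 39, 49, 23, 42]
enqueue(43): queue = [19, 39, 49, 23, 42, 43]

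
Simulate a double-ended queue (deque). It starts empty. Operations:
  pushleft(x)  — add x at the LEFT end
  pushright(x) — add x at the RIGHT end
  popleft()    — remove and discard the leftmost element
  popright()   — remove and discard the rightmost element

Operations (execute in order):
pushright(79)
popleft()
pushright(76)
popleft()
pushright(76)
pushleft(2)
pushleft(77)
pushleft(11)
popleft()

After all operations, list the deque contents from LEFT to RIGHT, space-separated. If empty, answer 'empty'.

pushright(79): [79]
popleft(): []
pushright(76): [76]
popleft(): []
pushright(76): [76]
pushleft(2): [2, 76]
pushleft(77): [77, 2, 76]
pushleft(11): [11, 77, 2, 76]
popleft(): [77, 2, 76]

Answer: 77 2 76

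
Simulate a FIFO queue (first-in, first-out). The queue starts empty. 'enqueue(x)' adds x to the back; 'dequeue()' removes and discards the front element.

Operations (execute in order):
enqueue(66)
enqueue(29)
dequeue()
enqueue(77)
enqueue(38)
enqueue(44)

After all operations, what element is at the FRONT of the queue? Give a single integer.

Answer: 29

Derivation:
enqueue(66): queue = [66]
enqueue(29): queue = [66, 29]
dequeue(): queue = [29]
enqueue(77): queue = [29, 77]
enqueue(38): queue = [29, 77, 38]
enqueue(44): queue = [29, 77, 38, 44]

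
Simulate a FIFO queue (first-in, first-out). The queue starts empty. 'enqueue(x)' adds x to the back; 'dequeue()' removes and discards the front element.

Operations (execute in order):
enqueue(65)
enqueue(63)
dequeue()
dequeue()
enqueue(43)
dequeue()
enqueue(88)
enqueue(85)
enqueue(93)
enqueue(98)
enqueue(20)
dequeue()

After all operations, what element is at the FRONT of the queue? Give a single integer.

Answer: 85

Derivation:
enqueue(65): queue = [65]
enqueue(63): queue = [65, 63]
dequeue(): queue = [63]
dequeue(): queue = []
enqueue(43): queue = [43]
dequeue(): queue = []
enqueue(88): queue = [88]
enqueue(85): queue = [88, 85]
enqueue(93): queue = [88, 85, 93]
enqueue(98): queue = [88, 85, 93, 98]
enqueue(20): queue = [88, 85, 93, 98, 20]
dequeue(): queue = [85, 93, 98, 20]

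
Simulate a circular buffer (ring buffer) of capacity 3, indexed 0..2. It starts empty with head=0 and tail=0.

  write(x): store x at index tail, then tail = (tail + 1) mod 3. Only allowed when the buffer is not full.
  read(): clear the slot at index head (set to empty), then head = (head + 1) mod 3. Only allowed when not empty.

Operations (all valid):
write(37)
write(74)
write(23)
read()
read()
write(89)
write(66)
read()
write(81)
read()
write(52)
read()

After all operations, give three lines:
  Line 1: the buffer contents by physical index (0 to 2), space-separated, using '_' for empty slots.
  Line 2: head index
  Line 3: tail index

write(37): buf=[37 _ _], head=0, tail=1, size=1
write(74): buf=[37 74 _], head=0, tail=2, size=2
write(23): buf=[37 74 23], head=0, tail=0, size=3
read(): buf=[_ 74 23], head=1, tail=0, size=2
read(): buf=[_ _ 23], head=2, tail=0, size=1
write(89): buf=[89 _ 23], head=2, tail=1, size=2
write(66): buf=[89 66 23], head=2, tail=2, size=3
read(): buf=[89 66 _], head=0, tail=2, size=2
write(81): buf=[89 66 81], head=0, tail=0, size=3
read(): buf=[_ 66 81], head=1, tail=0, size=2
write(52): buf=[52 66 81], head=1, tail=1, size=3
read(): buf=[52 _ 81], head=2, tail=1, size=2

Answer: 52 _ 81
2
1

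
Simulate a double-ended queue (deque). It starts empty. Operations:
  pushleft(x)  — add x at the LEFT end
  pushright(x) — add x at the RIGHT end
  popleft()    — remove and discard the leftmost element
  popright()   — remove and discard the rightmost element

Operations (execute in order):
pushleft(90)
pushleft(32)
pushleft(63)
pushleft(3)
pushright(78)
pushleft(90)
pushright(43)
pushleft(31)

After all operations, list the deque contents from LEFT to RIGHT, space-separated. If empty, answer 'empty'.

pushleft(90): [90]
pushleft(32): [32, 90]
pushleft(63): [63, 32, 90]
pushleft(3): [3, 63, 32, 90]
pushright(78): [3, 63, 32, 90, 78]
pushleft(90): [90, 3, 63, 32, 90, 78]
pushright(43): [90, 3, 63, 32, 90, 78, 43]
pushleft(31): [31, 90, 3, 63, 32, 90, 78, 43]

Answer: 31 90 3 63 32 90 78 43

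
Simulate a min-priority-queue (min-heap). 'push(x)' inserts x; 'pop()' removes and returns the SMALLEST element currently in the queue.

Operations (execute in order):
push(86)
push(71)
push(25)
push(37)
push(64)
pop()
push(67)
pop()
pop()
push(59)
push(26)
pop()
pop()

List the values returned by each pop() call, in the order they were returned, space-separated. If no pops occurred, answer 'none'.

Answer: 25 37 64 26 59

Derivation:
push(86): heap contents = [86]
push(71): heap contents = [71, 86]
push(25): heap contents = [25, 71, 86]
push(37): heap contents = [25, 37, 71, 86]
push(64): heap contents = [25, 37, 64, 71, 86]
pop() → 25: heap contents = [37, 64, 71, 86]
push(67): heap contents = [37, 64, 67, 71, 86]
pop() → 37: heap contents = [64, 67, 71, 86]
pop() → 64: heap contents = [67, 71, 86]
push(59): heap contents = [59, 67, 71, 86]
push(26): heap contents = [26, 59, 67, 71, 86]
pop() → 26: heap contents = [59, 67, 71, 86]
pop() → 59: heap contents = [67, 71, 86]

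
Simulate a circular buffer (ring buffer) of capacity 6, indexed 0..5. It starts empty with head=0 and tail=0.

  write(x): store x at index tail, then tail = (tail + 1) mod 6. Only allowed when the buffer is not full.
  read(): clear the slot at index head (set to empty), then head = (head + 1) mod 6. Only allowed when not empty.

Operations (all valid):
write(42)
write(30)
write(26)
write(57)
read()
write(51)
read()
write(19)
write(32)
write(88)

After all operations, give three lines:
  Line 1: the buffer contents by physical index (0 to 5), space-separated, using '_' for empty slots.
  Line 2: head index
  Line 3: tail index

Answer: 32 88 26 57 51 19
2
2

Derivation:
write(42): buf=[42 _ _ _ _ _], head=0, tail=1, size=1
write(30): buf=[42 30 _ _ _ _], head=0, tail=2, size=2
write(26): buf=[42 30 26 _ _ _], head=0, tail=3, size=3
write(57): buf=[42 30 26 57 _ _], head=0, tail=4, size=4
read(): buf=[_ 30 26 57 _ _], head=1, tail=4, size=3
write(51): buf=[_ 30 26 57 51 _], head=1, tail=5, size=4
read(): buf=[_ _ 26 57 51 _], head=2, tail=5, size=3
write(19): buf=[_ _ 26 57 51 19], head=2, tail=0, size=4
write(32): buf=[32 _ 26 57 51 19], head=2, tail=1, size=5
write(88): buf=[32 88 26 57 51 19], head=2, tail=2, size=6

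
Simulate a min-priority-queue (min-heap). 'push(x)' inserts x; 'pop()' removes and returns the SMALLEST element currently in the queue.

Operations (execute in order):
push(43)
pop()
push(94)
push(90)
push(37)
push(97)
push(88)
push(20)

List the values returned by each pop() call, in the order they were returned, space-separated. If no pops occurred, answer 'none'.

Answer: 43

Derivation:
push(43): heap contents = [43]
pop() → 43: heap contents = []
push(94): heap contents = [94]
push(90): heap contents = [90, 94]
push(37): heap contents = [37, 90, 94]
push(97): heap contents = [37, 90, 94, 97]
push(88): heap contents = [37, 88, 90, 94, 97]
push(20): heap contents = [20, 37, 88, 90, 94, 97]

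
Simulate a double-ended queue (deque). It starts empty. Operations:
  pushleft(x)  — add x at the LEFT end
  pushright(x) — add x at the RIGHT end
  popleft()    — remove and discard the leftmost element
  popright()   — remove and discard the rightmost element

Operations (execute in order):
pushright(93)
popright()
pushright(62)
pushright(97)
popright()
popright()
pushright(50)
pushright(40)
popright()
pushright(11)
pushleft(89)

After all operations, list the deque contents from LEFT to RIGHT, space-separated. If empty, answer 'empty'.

Answer: 89 50 11

Derivation:
pushright(93): [93]
popright(): []
pushright(62): [62]
pushright(97): [62, 97]
popright(): [62]
popright(): []
pushright(50): [50]
pushright(40): [50, 40]
popright(): [50]
pushright(11): [50, 11]
pushleft(89): [89, 50, 11]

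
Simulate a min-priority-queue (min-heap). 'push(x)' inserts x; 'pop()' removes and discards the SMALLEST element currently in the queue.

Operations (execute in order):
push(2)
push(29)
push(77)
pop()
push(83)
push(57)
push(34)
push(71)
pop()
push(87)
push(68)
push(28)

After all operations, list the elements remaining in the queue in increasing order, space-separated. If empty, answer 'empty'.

push(2): heap contents = [2]
push(29): heap contents = [2, 29]
push(77): heap contents = [2, 29, 77]
pop() → 2: heap contents = [29, 77]
push(83): heap contents = [29, 77, 83]
push(57): heap contents = [29, 57, 77, 83]
push(34): heap contents = [29, 34, 57, 77, 83]
push(71): heap contents = [29, 34, 57, 71, 77, 83]
pop() → 29: heap contents = [34, 57, 71, 77, 83]
push(87): heap contents = [34, 57, 71, 77, 83, 87]
push(68): heap contents = [34, 57, 68, 71, 77, 83, 87]
push(28): heap contents = [28, 34, 57, 68, 71, 77, 83, 87]

Answer: 28 34 57 68 71 77 83 87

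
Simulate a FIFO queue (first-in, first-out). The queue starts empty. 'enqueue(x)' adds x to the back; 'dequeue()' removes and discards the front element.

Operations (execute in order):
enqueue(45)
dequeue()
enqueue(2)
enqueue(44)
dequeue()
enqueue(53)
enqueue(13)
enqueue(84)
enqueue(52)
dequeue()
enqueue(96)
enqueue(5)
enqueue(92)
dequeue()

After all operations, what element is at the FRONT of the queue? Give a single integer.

Answer: 13

Derivation:
enqueue(45): queue = [45]
dequeue(): queue = []
enqueue(2): queue = [2]
enqueue(44): queue = [2, 44]
dequeue(): queue = [44]
enqueue(53): queue = [44, 53]
enqueue(13): queue = [44, 53, 13]
enqueue(84): queue = [44, 53, 13, 84]
enqueue(52): queue = [44, 53, 13, 84, 52]
dequeue(): queue = [53, 13, 84, 52]
enqueue(96): queue = [53, 13, 84, 52, 96]
enqueue(5): queue = [53, 13, 84, 52, 96, 5]
enqueue(92): queue = [53, 13, 84, 52, 96, 5, 92]
dequeue(): queue = [13, 84, 52, 96, 5, 92]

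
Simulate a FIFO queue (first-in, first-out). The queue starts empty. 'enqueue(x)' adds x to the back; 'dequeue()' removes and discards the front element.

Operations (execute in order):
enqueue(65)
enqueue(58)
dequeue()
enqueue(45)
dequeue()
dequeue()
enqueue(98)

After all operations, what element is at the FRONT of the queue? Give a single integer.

enqueue(65): queue = [65]
enqueue(58): queue = [65, 58]
dequeue(): queue = [58]
enqueue(45): queue = [58, 45]
dequeue(): queue = [45]
dequeue(): queue = []
enqueue(98): queue = [98]

Answer: 98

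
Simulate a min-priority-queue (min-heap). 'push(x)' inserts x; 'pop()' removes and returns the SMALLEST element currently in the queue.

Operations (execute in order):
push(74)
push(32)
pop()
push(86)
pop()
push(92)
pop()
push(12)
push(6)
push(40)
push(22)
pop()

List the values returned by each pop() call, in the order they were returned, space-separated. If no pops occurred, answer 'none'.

push(74): heap contents = [74]
push(32): heap contents = [32, 74]
pop() → 32: heap contents = [74]
push(86): heap contents = [74, 86]
pop() → 74: heap contents = [86]
push(92): heap contents = [86, 92]
pop() → 86: heap contents = [92]
push(12): heap contents = [12, 92]
push(6): heap contents = [6, 12, 92]
push(40): heap contents = [6, 12, 40, 92]
push(22): heap contents = [6, 12, 22, 40, 92]
pop() → 6: heap contents = [12, 22, 40, 92]

Answer: 32 74 86 6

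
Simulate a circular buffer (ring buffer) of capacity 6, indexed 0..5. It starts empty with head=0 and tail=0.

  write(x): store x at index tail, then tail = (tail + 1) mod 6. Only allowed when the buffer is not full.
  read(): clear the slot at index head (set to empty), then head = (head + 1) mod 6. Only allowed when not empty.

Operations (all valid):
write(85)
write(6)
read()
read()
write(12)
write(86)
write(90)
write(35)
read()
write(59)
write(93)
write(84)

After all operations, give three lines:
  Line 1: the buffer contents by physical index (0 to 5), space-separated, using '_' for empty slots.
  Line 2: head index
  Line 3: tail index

Answer: 59 93 84 86 90 35
3
3

Derivation:
write(85): buf=[85 _ _ _ _ _], head=0, tail=1, size=1
write(6): buf=[85 6 _ _ _ _], head=0, tail=2, size=2
read(): buf=[_ 6 _ _ _ _], head=1, tail=2, size=1
read(): buf=[_ _ _ _ _ _], head=2, tail=2, size=0
write(12): buf=[_ _ 12 _ _ _], head=2, tail=3, size=1
write(86): buf=[_ _ 12 86 _ _], head=2, tail=4, size=2
write(90): buf=[_ _ 12 86 90 _], head=2, tail=5, size=3
write(35): buf=[_ _ 12 86 90 35], head=2, tail=0, size=4
read(): buf=[_ _ _ 86 90 35], head=3, tail=0, size=3
write(59): buf=[59 _ _ 86 90 35], head=3, tail=1, size=4
write(93): buf=[59 93 _ 86 90 35], head=3, tail=2, size=5
write(84): buf=[59 93 84 86 90 35], head=3, tail=3, size=6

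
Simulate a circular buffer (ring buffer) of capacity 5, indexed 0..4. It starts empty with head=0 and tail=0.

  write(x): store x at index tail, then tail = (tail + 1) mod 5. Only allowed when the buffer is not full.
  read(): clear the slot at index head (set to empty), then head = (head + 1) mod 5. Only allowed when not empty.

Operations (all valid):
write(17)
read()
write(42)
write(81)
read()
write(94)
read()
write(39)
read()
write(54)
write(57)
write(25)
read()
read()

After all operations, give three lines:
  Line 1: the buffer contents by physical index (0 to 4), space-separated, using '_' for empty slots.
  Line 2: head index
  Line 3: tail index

Answer: _ 57 25 _ _
1
3

Derivation:
write(17): buf=[17 _ _ _ _], head=0, tail=1, size=1
read(): buf=[_ _ _ _ _], head=1, tail=1, size=0
write(42): buf=[_ 42 _ _ _], head=1, tail=2, size=1
write(81): buf=[_ 42 81 _ _], head=1, tail=3, size=2
read(): buf=[_ _ 81 _ _], head=2, tail=3, size=1
write(94): buf=[_ _ 81 94 _], head=2, tail=4, size=2
read(): buf=[_ _ _ 94 _], head=3, tail=4, size=1
write(39): buf=[_ _ _ 94 39], head=3, tail=0, size=2
read(): buf=[_ _ _ _ 39], head=4, tail=0, size=1
write(54): buf=[54 _ _ _ 39], head=4, tail=1, size=2
write(57): buf=[54 57 _ _ 39], head=4, tail=2, size=3
write(25): buf=[54 57 25 _ 39], head=4, tail=3, size=4
read(): buf=[54 57 25 _ _], head=0, tail=3, size=3
read(): buf=[_ 57 25 _ _], head=1, tail=3, size=2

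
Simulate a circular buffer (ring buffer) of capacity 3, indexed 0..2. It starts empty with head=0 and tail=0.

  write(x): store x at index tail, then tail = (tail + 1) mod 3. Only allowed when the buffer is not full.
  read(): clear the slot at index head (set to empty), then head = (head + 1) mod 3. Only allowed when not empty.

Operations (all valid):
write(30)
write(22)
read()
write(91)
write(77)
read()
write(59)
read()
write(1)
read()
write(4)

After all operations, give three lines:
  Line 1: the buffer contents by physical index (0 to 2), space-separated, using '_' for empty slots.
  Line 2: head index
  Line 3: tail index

write(30): buf=[30 _ _], head=0, tail=1, size=1
write(22): buf=[30 22 _], head=0, tail=2, size=2
read(): buf=[_ 22 _], head=1, tail=2, size=1
write(91): buf=[_ 22 91], head=1, tail=0, size=2
write(77): buf=[77 22 91], head=1, tail=1, size=3
read(): buf=[77 _ 91], head=2, tail=1, size=2
write(59): buf=[77 59 91], head=2, tail=2, size=3
read(): buf=[77 59 _], head=0, tail=2, size=2
write(1): buf=[77 59 1], head=0, tail=0, size=3
read(): buf=[_ 59 1], head=1, tail=0, size=2
write(4): buf=[4 59 1], head=1, tail=1, size=3

Answer: 4 59 1
1
1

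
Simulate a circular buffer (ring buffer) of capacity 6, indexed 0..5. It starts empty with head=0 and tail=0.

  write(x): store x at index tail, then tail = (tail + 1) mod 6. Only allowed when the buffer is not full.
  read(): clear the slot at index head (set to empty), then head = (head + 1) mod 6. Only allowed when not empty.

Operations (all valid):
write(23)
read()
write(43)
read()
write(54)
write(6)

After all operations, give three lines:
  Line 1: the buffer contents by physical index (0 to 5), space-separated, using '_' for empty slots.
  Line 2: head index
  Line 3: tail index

write(23): buf=[23 _ _ _ _ _], head=0, tail=1, size=1
read(): buf=[_ _ _ _ _ _], head=1, tail=1, size=0
write(43): buf=[_ 43 _ _ _ _], head=1, tail=2, size=1
read(): buf=[_ _ _ _ _ _], head=2, tail=2, size=0
write(54): buf=[_ _ 54 _ _ _], head=2, tail=3, size=1
write(6): buf=[_ _ 54 6 _ _], head=2, tail=4, size=2

Answer: _ _ 54 6 _ _
2
4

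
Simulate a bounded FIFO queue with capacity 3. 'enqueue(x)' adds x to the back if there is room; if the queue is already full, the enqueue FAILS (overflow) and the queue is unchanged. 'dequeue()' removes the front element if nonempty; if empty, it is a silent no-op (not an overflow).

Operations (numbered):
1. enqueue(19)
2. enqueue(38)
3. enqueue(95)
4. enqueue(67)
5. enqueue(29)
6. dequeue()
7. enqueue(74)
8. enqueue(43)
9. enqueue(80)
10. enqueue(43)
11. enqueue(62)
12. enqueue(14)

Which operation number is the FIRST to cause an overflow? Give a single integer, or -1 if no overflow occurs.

Answer: 4

Derivation:
1. enqueue(19): size=1
2. enqueue(38): size=2
3. enqueue(95): size=3
4. enqueue(67): size=3=cap → OVERFLOW (fail)
5. enqueue(29): size=3=cap → OVERFLOW (fail)
6. dequeue(): size=2
7. enqueue(74): size=3
8. enqueue(43): size=3=cap → OVERFLOW (fail)
9. enqueue(80): size=3=cap → OVERFLOW (fail)
10. enqueue(43): size=3=cap → OVERFLOW (fail)
11. enqueue(62): size=3=cap → OVERFLOW (fail)
12. enqueue(14): size=3=cap → OVERFLOW (fail)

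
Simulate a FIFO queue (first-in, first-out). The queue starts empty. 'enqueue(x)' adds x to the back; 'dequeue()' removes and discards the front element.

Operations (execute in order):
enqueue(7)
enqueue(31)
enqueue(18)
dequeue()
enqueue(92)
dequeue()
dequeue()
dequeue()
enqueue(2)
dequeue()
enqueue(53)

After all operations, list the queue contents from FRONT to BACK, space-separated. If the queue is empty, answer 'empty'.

Answer: 53

Derivation:
enqueue(7): [7]
enqueue(31): [7, 31]
enqueue(18): [7, 31, 18]
dequeue(): [31, 18]
enqueue(92): [31, 18, 92]
dequeue(): [18, 92]
dequeue(): [92]
dequeue(): []
enqueue(2): [2]
dequeue(): []
enqueue(53): [53]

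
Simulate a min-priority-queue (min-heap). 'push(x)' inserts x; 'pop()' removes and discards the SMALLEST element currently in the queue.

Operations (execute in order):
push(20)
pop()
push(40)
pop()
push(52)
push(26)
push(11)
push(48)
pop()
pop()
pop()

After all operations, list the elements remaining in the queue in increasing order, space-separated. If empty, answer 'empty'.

Answer: 52

Derivation:
push(20): heap contents = [20]
pop() → 20: heap contents = []
push(40): heap contents = [40]
pop() → 40: heap contents = []
push(52): heap contents = [52]
push(26): heap contents = [26, 52]
push(11): heap contents = [11, 26, 52]
push(48): heap contents = [11, 26, 48, 52]
pop() → 11: heap contents = [26, 48, 52]
pop() → 26: heap contents = [48, 52]
pop() → 48: heap contents = [52]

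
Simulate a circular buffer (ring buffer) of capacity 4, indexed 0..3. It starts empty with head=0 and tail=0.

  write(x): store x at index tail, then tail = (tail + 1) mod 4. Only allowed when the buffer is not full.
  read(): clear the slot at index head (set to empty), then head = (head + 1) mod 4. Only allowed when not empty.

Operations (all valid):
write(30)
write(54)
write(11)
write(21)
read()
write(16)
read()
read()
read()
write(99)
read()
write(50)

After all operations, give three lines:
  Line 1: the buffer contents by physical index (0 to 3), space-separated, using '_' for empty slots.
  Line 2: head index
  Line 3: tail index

Answer: _ 99 50 _
1
3

Derivation:
write(30): buf=[30 _ _ _], head=0, tail=1, size=1
write(54): buf=[30 54 _ _], head=0, tail=2, size=2
write(11): buf=[30 54 11 _], head=0, tail=3, size=3
write(21): buf=[30 54 11 21], head=0, tail=0, size=4
read(): buf=[_ 54 11 21], head=1, tail=0, size=3
write(16): buf=[16 54 11 21], head=1, tail=1, size=4
read(): buf=[16 _ 11 21], head=2, tail=1, size=3
read(): buf=[16 _ _ 21], head=3, tail=1, size=2
read(): buf=[16 _ _ _], head=0, tail=1, size=1
write(99): buf=[16 99 _ _], head=0, tail=2, size=2
read(): buf=[_ 99 _ _], head=1, tail=2, size=1
write(50): buf=[_ 99 50 _], head=1, tail=3, size=2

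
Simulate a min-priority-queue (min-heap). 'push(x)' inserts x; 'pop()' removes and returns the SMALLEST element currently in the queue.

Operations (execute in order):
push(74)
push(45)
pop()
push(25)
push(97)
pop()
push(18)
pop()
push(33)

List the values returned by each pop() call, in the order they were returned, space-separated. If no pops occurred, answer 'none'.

Answer: 45 25 18

Derivation:
push(74): heap contents = [74]
push(45): heap contents = [45, 74]
pop() → 45: heap contents = [74]
push(25): heap contents = [25, 74]
push(97): heap contents = [25, 74, 97]
pop() → 25: heap contents = [74, 97]
push(18): heap contents = [18, 74, 97]
pop() → 18: heap contents = [74, 97]
push(33): heap contents = [33, 74, 97]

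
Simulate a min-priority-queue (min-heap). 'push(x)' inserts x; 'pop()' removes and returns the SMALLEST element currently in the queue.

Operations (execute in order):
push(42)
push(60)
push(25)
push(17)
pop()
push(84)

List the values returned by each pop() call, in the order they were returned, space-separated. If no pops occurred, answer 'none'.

Answer: 17

Derivation:
push(42): heap contents = [42]
push(60): heap contents = [42, 60]
push(25): heap contents = [25, 42, 60]
push(17): heap contents = [17, 25, 42, 60]
pop() → 17: heap contents = [25, 42, 60]
push(84): heap contents = [25, 42, 60, 84]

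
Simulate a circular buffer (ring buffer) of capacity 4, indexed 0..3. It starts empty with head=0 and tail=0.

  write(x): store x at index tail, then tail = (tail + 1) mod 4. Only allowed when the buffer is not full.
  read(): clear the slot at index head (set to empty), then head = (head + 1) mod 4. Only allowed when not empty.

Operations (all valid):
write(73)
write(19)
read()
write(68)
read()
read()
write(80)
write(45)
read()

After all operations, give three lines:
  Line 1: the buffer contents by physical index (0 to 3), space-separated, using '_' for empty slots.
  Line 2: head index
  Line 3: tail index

Answer: 45 _ _ _
0
1

Derivation:
write(73): buf=[73 _ _ _], head=0, tail=1, size=1
write(19): buf=[73 19 _ _], head=0, tail=2, size=2
read(): buf=[_ 19 _ _], head=1, tail=2, size=1
write(68): buf=[_ 19 68 _], head=1, tail=3, size=2
read(): buf=[_ _ 68 _], head=2, tail=3, size=1
read(): buf=[_ _ _ _], head=3, tail=3, size=0
write(80): buf=[_ _ _ 80], head=3, tail=0, size=1
write(45): buf=[45 _ _ 80], head=3, tail=1, size=2
read(): buf=[45 _ _ _], head=0, tail=1, size=1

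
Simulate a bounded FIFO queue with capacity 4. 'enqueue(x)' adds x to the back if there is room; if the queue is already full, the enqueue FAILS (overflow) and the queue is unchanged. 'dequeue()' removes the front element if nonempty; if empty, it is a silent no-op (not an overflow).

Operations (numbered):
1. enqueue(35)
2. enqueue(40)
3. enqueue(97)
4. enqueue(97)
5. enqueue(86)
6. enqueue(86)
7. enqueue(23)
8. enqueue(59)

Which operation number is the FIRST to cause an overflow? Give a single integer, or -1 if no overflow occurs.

Answer: 5

Derivation:
1. enqueue(35): size=1
2. enqueue(40): size=2
3. enqueue(97): size=3
4. enqueue(97): size=4
5. enqueue(86): size=4=cap → OVERFLOW (fail)
6. enqueue(86): size=4=cap → OVERFLOW (fail)
7. enqueue(23): size=4=cap → OVERFLOW (fail)
8. enqueue(59): size=4=cap → OVERFLOW (fail)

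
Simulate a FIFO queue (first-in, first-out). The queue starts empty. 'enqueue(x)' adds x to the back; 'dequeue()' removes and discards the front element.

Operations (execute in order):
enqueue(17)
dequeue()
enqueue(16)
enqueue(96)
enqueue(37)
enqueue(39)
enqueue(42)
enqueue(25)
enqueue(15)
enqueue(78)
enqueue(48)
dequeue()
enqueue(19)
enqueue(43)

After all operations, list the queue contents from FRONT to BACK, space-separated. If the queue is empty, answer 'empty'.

Answer: 96 37 39 42 25 15 78 48 19 43

Derivation:
enqueue(17): [17]
dequeue(): []
enqueue(16): [16]
enqueue(96): [16, 96]
enqueue(37): [16, 96, 37]
enqueue(39): [16, 96, 37, 39]
enqueue(42): [16, 96, 37, 39, 42]
enqueue(25): [16, 96, 37, 39, 42, 25]
enqueue(15): [16, 96, 37, 39, 42, 25, 15]
enqueue(78): [16, 96, 37, 39, 42, 25, 15, 78]
enqueue(48): [16, 96, 37, 39, 42, 25, 15, 78, 48]
dequeue(): [96, 37, 39, 42, 25, 15, 78, 48]
enqueue(19): [96, 37, 39, 42, 25, 15, 78, 48, 19]
enqueue(43): [96, 37, 39, 42, 25, 15, 78, 48, 19, 43]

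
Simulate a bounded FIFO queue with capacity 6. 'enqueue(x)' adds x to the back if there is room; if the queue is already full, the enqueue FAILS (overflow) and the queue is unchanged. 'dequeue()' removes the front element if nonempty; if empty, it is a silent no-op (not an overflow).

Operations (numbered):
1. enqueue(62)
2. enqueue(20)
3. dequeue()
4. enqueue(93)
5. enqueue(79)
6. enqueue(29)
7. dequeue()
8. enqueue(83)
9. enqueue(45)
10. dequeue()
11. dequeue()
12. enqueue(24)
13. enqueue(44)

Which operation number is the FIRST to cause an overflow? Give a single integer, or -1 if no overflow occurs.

1. enqueue(62): size=1
2. enqueue(20): size=2
3. dequeue(): size=1
4. enqueue(93): size=2
5. enqueue(79): size=3
6. enqueue(29): size=4
7. dequeue(): size=3
8. enqueue(83): size=4
9. enqueue(45): size=5
10. dequeue(): size=4
11. dequeue(): size=3
12. enqueue(24): size=4
13. enqueue(44): size=5

Answer: -1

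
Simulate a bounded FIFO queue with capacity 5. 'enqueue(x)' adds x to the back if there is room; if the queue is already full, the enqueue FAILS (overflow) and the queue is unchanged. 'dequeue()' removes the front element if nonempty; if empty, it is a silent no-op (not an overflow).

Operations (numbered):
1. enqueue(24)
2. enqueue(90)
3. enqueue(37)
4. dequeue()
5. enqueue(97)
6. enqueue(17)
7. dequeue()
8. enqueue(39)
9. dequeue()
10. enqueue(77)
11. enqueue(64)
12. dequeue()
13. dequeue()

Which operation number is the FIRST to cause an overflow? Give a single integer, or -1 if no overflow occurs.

Answer: -1

Derivation:
1. enqueue(24): size=1
2. enqueue(90): size=2
3. enqueue(37): size=3
4. dequeue(): size=2
5. enqueue(97): size=3
6. enqueue(17): size=4
7. dequeue(): size=3
8. enqueue(39): size=4
9. dequeue(): size=3
10. enqueue(77): size=4
11. enqueue(64): size=5
12. dequeue(): size=4
13. dequeue(): size=3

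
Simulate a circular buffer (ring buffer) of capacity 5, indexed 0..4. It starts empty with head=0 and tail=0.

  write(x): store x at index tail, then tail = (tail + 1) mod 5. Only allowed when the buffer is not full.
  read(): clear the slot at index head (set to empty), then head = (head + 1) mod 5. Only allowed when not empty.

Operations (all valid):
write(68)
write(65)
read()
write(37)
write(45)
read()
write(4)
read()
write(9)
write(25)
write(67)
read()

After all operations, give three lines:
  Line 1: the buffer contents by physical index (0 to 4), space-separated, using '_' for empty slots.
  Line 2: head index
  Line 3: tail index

Answer: 9 25 67 _ 4
4
3

Derivation:
write(68): buf=[68 _ _ _ _], head=0, tail=1, size=1
write(65): buf=[68 65 _ _ _], head=0, tail=2, size=2
read(): buf=[_ 65 _ _ _], head=1, tail=2, size=1
write(37): buf=[_ 65 37 _ _], head=1, tail=3, size=2
write(45): buf=[_ 65 37 45 _], head=1, tail=4, size=3
read(): buf=[_ _ 37 45 _], head=2, tail=4, size=2
write(4): buf=[_ _ 37 45 4], head=2, tail=0, size=3
read(): buf=[_ _ _ 45 4], head=3, tail=0, size=2
write(9): buf=[9 _ _ 45 4], head=3, tail=1, size=3
write(25): buf=[9 25 _ 45 4], head=3, tail=2, size=4
write(67): buf=[9 25 67 45 4], head=3, tail=3, size=5
read(): buf=[9 25 67 _ 4], head=4, tail=3, size=4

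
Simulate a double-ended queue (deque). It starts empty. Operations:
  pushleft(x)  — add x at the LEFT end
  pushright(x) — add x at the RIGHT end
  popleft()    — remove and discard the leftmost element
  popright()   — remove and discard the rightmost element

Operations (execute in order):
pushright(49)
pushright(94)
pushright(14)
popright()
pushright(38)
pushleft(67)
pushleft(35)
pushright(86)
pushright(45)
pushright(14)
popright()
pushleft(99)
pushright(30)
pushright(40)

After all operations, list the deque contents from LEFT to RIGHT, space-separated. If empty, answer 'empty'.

pushright(49): [49]
pushright(94): [49, 94]
pushright(14): [49, 94, 14]
popright(): [49, 94]
pushright(38): [49, 94, 38]
pushleft(67): [67, 49, 94, 38]
pushleft(35): [35, 67, 49, 94, 38]
pushright(86): [35, 67, 49, 94, 38, 86]
pushright(45): [35, 67, 49, 94, 38, 86, 45]
pushright(14): [35, 67, 49, 94, 38, 86, 45, 14]
popright(): [35, 67, 49, 94, 38, 86, 45]
pushleft(99): [99, 35, 67, 49, 94, 38, 86, 45]
pushright(30): [99, 35, 67, 49, 94, 38, 86, 45, 30]
pushright(40): [99, 35, 67, 49, 94, 38, 86, 45, 30, 40]

Answer: 99 35 67 49 94 38 86 45 30 40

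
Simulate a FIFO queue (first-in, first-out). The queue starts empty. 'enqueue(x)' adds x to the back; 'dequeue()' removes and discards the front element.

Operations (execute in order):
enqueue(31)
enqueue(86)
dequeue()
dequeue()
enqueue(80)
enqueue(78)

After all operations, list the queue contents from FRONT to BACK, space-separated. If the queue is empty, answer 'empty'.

Answer: 80 78

Derivation:
enqueue(31): [31]
enqueue(86): [31, 86]
dequeue(): [86]
dequeue(): []
enqueue(80): [80]
enqueue(78): [80, 78]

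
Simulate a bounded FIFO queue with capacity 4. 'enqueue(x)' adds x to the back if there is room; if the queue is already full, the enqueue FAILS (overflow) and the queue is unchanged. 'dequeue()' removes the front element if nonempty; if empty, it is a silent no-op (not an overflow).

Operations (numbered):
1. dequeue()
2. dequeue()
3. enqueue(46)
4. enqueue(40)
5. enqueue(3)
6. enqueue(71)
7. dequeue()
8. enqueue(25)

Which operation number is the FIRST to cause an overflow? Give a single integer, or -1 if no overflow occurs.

Answer: -1

Derivation:
1. dequeue(): empty, no-op, size=0
2. dequeue(): empty, no-op, size=0
3. enqueue(46): size=1
4. enqueue(40): size=2
5. enqueue(3): size=3
6. enqueue(71): size=4
7. dequeue(): size=3
8. enqueue(25): size=4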